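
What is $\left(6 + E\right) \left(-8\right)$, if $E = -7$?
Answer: $8$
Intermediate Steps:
$\left(6 + E\right) \left(-8\right) = \left(6 - 7\right) \left(-8\right) = \left(-1\right) \left(-8\right) = 8$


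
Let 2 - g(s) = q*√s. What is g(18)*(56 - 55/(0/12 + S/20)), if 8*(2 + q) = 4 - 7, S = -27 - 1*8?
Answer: 1224/7 + 8721*√2/14 ≈ 1055.8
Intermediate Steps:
S = -35 (S = -27 - 8 = -35)
q = -19/8 (q = -2 + (4 - 7)/8 = -2 + (⅛)*(-3) = -2 - 3/8 = -19/8 ≈ -2.3750)
g(s) = 2 + 19*√s/8 (g(s) = 2 - (-19)*√s/8 = 2 + 19*√s/8)
g(18)*(56 - 55/(0/12 + S/20)) = (2 + 19*√18/8)*(56 - 55/(0/12 - 35/20)) = (2 + 19*(3*√2)/8)*(56 - 55/(0*(1/12) - 35*1/20)) = (2 + 57*√2/8)*(56 - 55/(0 - 7/4)) = (2 + 57*√2/8)*(56 - 55/(-7/4)) = (2 + 57*√2/8)*(56 - 55*(-4/7)) = (2 + 57*√2/8)*(56 + 220/7) = (2 + 57*√2/8)*(612/7) = 1224/7 + 8721*√2/14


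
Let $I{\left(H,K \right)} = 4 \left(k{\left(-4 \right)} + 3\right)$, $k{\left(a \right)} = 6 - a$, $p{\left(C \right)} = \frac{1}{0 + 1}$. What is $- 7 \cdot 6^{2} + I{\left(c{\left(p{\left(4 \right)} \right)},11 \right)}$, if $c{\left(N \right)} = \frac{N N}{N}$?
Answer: $-200$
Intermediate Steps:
$p{\left(C \right)} = 1$ ($p{\left(C \right)} = 1^{-1} = 1$)
$c{\left(N \right)} = N$ ($c{\left(N \right)} = \frac{N^{2}}{N} = N$)
$I{\left(H,K \right)} = 52$ ($I{\left(H,K \right)} = 4 \left(\left(6 - -4\right) + 3\right) = 4 \left(\left(6 + 4\right) + 3\right) = 4 \left(10 + 3\right) = 4 \cdot 13 = 52$)
$- 7 \cdot 6^{2} + I{\left(c{\left(p{\left(4 \right)} \right)},11 \right)} = - 7 \cdot 6^{2} + 52 = \left(-7\right) 36 + 52 = -252 + 52 = -200$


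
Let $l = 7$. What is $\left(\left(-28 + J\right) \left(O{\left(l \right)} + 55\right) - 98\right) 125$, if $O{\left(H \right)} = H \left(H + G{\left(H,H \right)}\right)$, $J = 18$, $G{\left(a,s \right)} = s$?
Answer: $-203500$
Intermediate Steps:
$O{\left(H \right)} = 2 H^{2}$ ($O{\left(H \right)} = H \left(H + H\right) = H 2 H = 2 H^{2}$)
$\left(\left(-28 + J\right) \left(O{\left(l \right)} + 55\right) - 98\right) 125 = \left(\left(-28 + 18\right) \left(2 \cdot 7^{2} + 55\right) - 98\right) 125 = \left(- 10 \left(2 \cdot 49 + 55\right) - 98\right) 125 = \left(- 10 \left(98 + 55\right) - 98\right) 125 = \left(\left(-10\right) 153 - 98\right) 125 = \left(-1530 - 98\right) 125 = \left(-1628\right) 125 = -203500$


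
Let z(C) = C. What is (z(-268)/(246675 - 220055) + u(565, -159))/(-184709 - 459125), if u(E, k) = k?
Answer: 529106/2142357635 ≈ 0.00024697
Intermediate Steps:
(z(-268)/(246675 - 220055) + u(565, -159))/(-184709 - 459125) = (-268/(246675 - 220055) - 159)/(-184709 - 459125) = (-268/26620 - 159)/(-643834) = (-268*1/26620 - 159)*(-1/643834) = (-67/6655 - 159)*(-1/643834) = -1058212/6655*(-1/643834) = 529106/2142357635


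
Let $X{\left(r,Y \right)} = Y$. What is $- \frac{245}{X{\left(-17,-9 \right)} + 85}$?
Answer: $- \frac{245}{76} \approx -3.2237$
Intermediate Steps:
$- \frac{245}{X{\left(-17,-9 \right)} + 85} = - \frac{245}{-9 + 85} = - \frac{245}{76}$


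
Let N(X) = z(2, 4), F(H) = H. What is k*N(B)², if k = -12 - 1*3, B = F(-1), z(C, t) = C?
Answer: -60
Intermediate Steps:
B = -1
N(X) = 2
k = -15 (k = -12 - 3 = -15)
k*N(B)² = -15*2² = -15*4 = -60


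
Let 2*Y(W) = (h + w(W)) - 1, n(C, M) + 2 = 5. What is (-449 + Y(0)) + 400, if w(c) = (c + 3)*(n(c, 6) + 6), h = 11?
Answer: -61/2 ≈ -30.500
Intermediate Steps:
n(C, M) = 3 (n(C, M) = -2 + 5 = 3)
w(c) = 27 + 9*c (w(c) = (c + 3)*(3 + 6) = (3 + c)*9 = 27 + 9*c)
Y(W) = 37/2 + 9*W/2 (Y(W) = ((11 + (27 + 9*W)) - 1)/2 = ((38 + 9*W) - 1)/2 = (37 + 9*W)/2 = 37/2 + 9*W/2)
(-449 + Y(0)) + 400 = (-449 + (37/2 + (9/2)*0)) + 400 = (-449 + (37/2 + 0)) + 400 = (-449 + 37/2) + 400 = -861/2 + 400 = -61/2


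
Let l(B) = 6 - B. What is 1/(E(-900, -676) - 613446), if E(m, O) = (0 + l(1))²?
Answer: -1/613421 ≈ -1.6302e-6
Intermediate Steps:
E(m, O) = 25 (E(m, O) = (0 + (6 - 1*1))² = (0 + (6 - 1))² = (0 + 5)² = 5² = 25)
1/(E(-900, -676) - 613446) = 1/(25 - 613446) = 1/(-613421) = -1/613421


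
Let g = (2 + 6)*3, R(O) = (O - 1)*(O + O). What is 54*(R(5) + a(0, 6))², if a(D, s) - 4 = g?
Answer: 249696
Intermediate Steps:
R(O) = 2*O*(-1 + O) (R(O) = (-1 + O)*(2*O) = 2*O*(-1 + O))
g = 24 (g = 8*3 = 24)
a(D, s) = 28 (a(D, s) = 4 + 24 = 28)
54*(R(5) + a(0, 6))² = 54*(2*5*(-1 + 5) + 28)² = 54*(2*5*4 + 28)² = 54*(40 + 28)² = 54*68² = 54*4624 = 249696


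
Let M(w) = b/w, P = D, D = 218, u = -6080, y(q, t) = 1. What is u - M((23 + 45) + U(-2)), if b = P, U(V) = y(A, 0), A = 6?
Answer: -419738/69 ≈ -6083.2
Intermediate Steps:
U(V) = 1
P = 218
b = 218
M(w) = 218/w
u - M((23 + 45) + U(-2)) = -6080 - 218/((23 + 45) + 1) = -6080 - 218/(68 + 1) = -6080 - 218/69 = -419738/69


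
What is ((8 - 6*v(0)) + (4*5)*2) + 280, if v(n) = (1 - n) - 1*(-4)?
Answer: 298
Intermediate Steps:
v(n) = 5 - n (v(n) = (1 - n) + 4 = 5 - n)
((8 - 6*v(0)) + (4*5)*2) + 280 = ((8 - 6*(5 - 1*0)) + (4*5)*2) + 280 = ((8 - 6*(5 + 0)) + 20*2) + 280 = ((8 - 6*5) + 40) + 280 = ((8 - 30) + 40) + 280 = (-22 + 40) + 280 = 18 + 280 = 298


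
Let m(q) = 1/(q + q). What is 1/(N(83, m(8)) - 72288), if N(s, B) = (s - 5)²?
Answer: -1/66204 ≈ -1.5105e-5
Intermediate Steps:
m(q) = 1/(2*q)
N(s, B) = (-5 + s)²
1/(N(83, m(8)) - 72288) = 1/((-5 + 83)² - 72288) = 1/(78² - 72288) = 1/(6084 - 72288) = 1/(-66204) = -1/66204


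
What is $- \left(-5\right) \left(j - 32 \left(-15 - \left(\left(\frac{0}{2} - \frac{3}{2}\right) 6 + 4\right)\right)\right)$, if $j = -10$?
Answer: $1550$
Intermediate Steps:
$- \left(-5\right) \left(j - 32 \left(-15 - \left(\left(\frac{0}{2} - \frac{3}{2}\right) 6 + 4\right)\right)\right) = - \left(-5\right) \left(-10 - 32 \left(-15 - \left(\left(\frac{0}{2} - \frac{3}{2}\right) 6 + 4\right)\right)\right) = - \left(-5\right) \left(-10 - 32 \left(-15 - \left(\left(0 \cdot \frac{1}{2} - \frac{3}{2}\right) 6 + 4\right)\right)\right) = - \left(-5\right) \left(-10 - 32 \left(-15 - \left(\left(0 - \frac{3}{2}\right) 6 + 4\right)\right)\right) = - \left(-5\right) \left(-10 - 32 \left(-15 - \left(\left(- \frac{3}{2}\right) 6 + 4\right)\right)\right) = - \left(-5\right) \left(-10 - 32 \left(-15 - \left(-9 + 4\right)\right)\right) = - \left(-5\right) \left(-10 - 32 \left(-15 - -5\right)\right) = - \left(-5\right) \left(-10 - 32 \left(-15 + 5\right)\right) = - \left(-5\right) \left(-10 - -320\right) = - \left(-5\right) \left(-10 + 320\right) = - \left(-5\right) 310 = \left(-1\right) \left(-1550\right) = 1550$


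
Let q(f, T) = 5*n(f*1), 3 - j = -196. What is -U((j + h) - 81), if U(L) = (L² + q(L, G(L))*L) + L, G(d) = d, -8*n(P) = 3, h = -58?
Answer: -7095/2 ≈ -3547.5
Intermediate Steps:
n(P) = -3/8 (n(P) = -⅛*3 = -3/8)
j = 199 (j = 3 - 1*(-196) = 3 + 196 = 199)
q(f, T) = -15/8 (q(f, T) = 5*(-3/8) = -15/8)
U(L) = L² - 7*L/8 (U(L) = (L² - 15*L/8) + L = L² - 7*L/8)
-U((j + h) - 81) = -((199 - 58) - 81)*(-7 + 8*((199 - 58) - 81))/8 = -(141 - 81)*(-7 + 8*(141 - 81))/8 = -60*(-7 + 8*60)/8 = -60*(-7 + 480)/8 = -60*473/8 = -1*7095/2 = -7095/2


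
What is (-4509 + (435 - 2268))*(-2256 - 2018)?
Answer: 27105708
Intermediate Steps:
(-4509 + (435 - 2268))*(-2256 - 2018) = (-4509 - 1833)*(-4274) = -6342*(-4274) = 27105708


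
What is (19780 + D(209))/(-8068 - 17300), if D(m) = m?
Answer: -6663/8456 ≈ -0.78796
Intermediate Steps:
(19780 + D(209))/(-8068 - 17300) = (19780 + 209)/(-8068 - 17300) = 19989/(-25368) = 19989*(-1/25368) = -6663/8456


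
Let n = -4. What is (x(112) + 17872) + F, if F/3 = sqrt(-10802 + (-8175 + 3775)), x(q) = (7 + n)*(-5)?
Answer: 17857 + 3*I*sqrt(15202) ≈ 17857.0 + 369.89*I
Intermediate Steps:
x(q) = -15 (x(q) = (7 - 4)*(-5) = 3*(-5) = -15)
F = 3*I*sqrt(15202) (F = 3*sqrt(-10802 + (-8175 + 3775)) = 3*sqrt(-10802 - 4400) = 3*sqrt(-15202) = 3*(I*sqrt(15202)) = 3*I*sqrt(15202) ≈ 369.89*I)
(x(112) + 17872) + F = (-15 + 17872) + 3*I*sqrt(15202) = 17857 + 3*I*sqrt(15202)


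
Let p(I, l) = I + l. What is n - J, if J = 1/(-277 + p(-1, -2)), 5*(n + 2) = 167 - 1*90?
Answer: 3753/280 ≈ 13.404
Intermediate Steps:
n = 67/5 (n = -2 + (167 - 1*90)/5 = -2 + (167 - 90)/5 = -2 + (1/5)*77 = -2 + 77/5 = 67/5 ≈ 13.400)
J = -1/280 (J = 1/(-277 + (-1 - 2)) = 1/(-277 - 3) = 1/(-280) = -1/280 ≈ -0.0035714)
n - J = 67/5 - 1*(-1/280) = 67/5 + 1/280 = 3753/280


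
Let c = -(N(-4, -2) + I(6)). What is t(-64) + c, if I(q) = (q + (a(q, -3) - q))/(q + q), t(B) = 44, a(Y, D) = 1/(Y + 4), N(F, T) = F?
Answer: 5759/120 ≈ 47.992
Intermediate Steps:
a(Y, D) = 1/(4 + Y)
I(q) = 1/(2*q*(4 + q)) (I(q) = (q + (1/(4 + q) - q))/(q + q) = 1/((4 + q)*((2*q))) = (1/(2*q))/(4 + q) = 1/(2*q*(4 + q)))
c = 479/120 (c = -(-4 + (½)/(6*(4 + 6))) = -(-4 + (½)*(⅙)/10) = -(-4 + (½)*(⅙)*(⅒)) = -(-4 + 1/120) = -1*(-479/120) = 479/120 ≈ 3.9917)
t(-64) + c = 44 + 479/120 = 5759/120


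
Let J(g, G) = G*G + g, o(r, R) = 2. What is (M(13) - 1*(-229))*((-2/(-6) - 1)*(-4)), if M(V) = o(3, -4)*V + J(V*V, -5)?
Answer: 3592/3 ≈ 1197.3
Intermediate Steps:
J(g, G) = g + G² (J(g, G) = G² + g = g + G²)
M(V) = 25 + V² + 2*V (M(V) = 2*V + (V*V + (-5)²) = 2*V + (V² + 25) = 2*V + (25 + V²) = 25 + V² + 2*V)
(M(13) - 1*(-229))*((-2/(-6) - 1)*(-4)) = ((25 + 13² + 2*13) - 1*(-229))*((-2/(-6) - 1)*(-4)) = ((25 + 169 + 26) + 229)*((-2*(-⅙) - 1)*(-4)) = (220 + 229)*((⅓ - 1)*(-4)) = 449*(-⅔*(-4)) = 449*(8/3) = 3592/3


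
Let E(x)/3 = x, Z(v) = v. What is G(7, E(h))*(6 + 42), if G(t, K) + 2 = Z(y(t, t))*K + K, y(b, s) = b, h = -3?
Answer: -3552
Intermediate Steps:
E(x) = 3*x
G(t, K) = -2 + K + K*t (G(t, K) = -2 + (t*K + K) = -2 + (K*t + K) = -2 + (K + K*t) = -2 + K + K*t)
G(7, E(h))*(6 + 42) = (-2 + 3*(-3) + (3*(-3))*7)*(6 + 42) = (-2 - 9 - 9*7)*48 = (-2 - 9 - 63)*48 = -74*48 = -3552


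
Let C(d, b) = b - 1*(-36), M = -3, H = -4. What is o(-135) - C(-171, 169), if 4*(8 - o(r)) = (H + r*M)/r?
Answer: -105979/540 ≈ -196.26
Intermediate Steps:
o(r) = 8 - (-4 - 3*r)/(4*r) (o(r) = 8 - (-4 + r*(-3))/(4*r) = 8 - (-4 - 3*r)/(4*r))
C(d, b) = 36 + b (C(d, b) = b + 36 = 36 + b)
o(-135) - C(-171, 169) = (35/4 + 1/(-135)) - (36 + 169) = (35/4 - 1/135) - 1*205 = 4721/540 - 205 = -105979/540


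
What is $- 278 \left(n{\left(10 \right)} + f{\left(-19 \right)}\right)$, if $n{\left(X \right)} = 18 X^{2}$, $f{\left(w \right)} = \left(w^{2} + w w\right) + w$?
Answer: $-695834$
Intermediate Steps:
$f{\left(w \right)} = w + 2 w^{2}$ ($f{\left(w \right)} = \left(w^{2} + w^{2}\right) + w = 2 w^{2} + w = w + 2 w^{2}$)
$- 278 \left(n{\left(10 \right)} + f{\left(-19 \right)}\right) = - 278 \left(18 \cdot 10^{2} - 19 \left(1 + 2 \left(-19\right)\right)\right) = - 278 \left(18 \cdot 100 - 19 \left(1 - 38\right)\right) = - 278 \left(1800 - -703\right) = - 278 \left(1800 + 703\right) = \left(-278\right) 2503 = -695834$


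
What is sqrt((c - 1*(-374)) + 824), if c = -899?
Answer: sqrt(299) ≈ 17.292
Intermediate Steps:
sqrt((c - 1*(-374)) + 824) = sqrt((-899 - 1*(-374)) + 824) = sqrt((-899 + 374) + 824) = sqrt(-525 + 824) = sqrt(299)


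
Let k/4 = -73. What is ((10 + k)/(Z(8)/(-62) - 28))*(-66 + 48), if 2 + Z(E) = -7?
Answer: -314712/1727 ≈ -182.23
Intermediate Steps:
k = -292 (k = 4*(-73) = -292)
Z(E) = -9 (Z(E) = -2 - 7 = -9)
((10 + k)/(Z(8)/(-62) - 28))*(-66 + 48) = ((10 - 292)/(-9/(-62) - 28))*(-66 + 48) = -282/(-9*(-1/62) - 28)*(-18) = -282/(9/62 - 28)*(-18) = -282/(-1727/62)*(-18) = -282*(-62/1727)*(-18) = (17484/1727)*(-18) = -314712/1727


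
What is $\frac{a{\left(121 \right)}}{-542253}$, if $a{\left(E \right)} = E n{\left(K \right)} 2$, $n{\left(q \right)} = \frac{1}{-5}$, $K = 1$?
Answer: $\frac{242}{2711265} \approx 8.9257 \cdot 10^{-5}$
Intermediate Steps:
$n{\left(q \right)} = - \frac{1}{5}$
$a{\left(E \right)} = - \frac{2 E}{5}$ ($a{\left(E \right)} = E \left(- \frac{1}{5}\right) 2 = - \frac{E}{5} \cdot 2 = - \frac{2 E}{5}$)
$\frac{a{\left(121 \right)}}{-542253} = \frac{\left(- \frac{2}{5}\right) 121}{-542253} = \left(- \frac{242}{5}\right) \left(- \frac{1}{542253}\right) = \frac{242}{2711265}$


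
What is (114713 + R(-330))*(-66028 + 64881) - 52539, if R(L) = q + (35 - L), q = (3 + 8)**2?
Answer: -132185792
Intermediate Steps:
q = 121 (q = 11**2 = 121)
R(L) = 156 - L (R(L) = 121 + (35 - L) = 156 - L)
(114713 + R(-330))*(-66028 + 64881) - 52539 = (114713 + (156 - 1*(-330)))*(-66028 + 64881) - 52539 = (114713 + (156 + 330))*(-1147) - 52539 = (114713 + 486)*(-1147) - 52539 = 115199*(-1147) - 52539 = -132133253 - 52539 = -132185792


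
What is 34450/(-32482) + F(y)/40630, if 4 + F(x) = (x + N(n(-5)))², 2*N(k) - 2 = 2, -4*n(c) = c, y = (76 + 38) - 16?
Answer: -15809021/19407995 ≈ -0.81456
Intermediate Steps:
y = 98 (y = 114 - 16 = 98)
n(c) = -c/4
N(k) = 2 (N(k) = 1 + (½)*2 = 1 + 1 = 2)
F(x) = -4 + (2 + x)² (F(x) = -4 + (x + 2)² = -4 + (2 + x)²)
34450/(-32482) + F(y)/40630 = 34450/(-32482) + (98*(4 + 98))/40630 = 34450*(-1/32482) + (98*102)*(1/40630) = -17225/16241 + 9996*(1/40630) = -17225/16241 + 294/1195 = -15809021/19407995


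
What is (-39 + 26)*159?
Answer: -2067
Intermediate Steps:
(-39 + 26)*159 = -13*159 = -2067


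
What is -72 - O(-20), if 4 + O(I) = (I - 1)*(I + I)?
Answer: -908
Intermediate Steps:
O(I) = -4 + 2*I*(-1 + I) (O(I) = -4 + (I - 1)*(I + I) = -4 + (-1 + I)*(2*I) = -4 + 2*I*(-1 + I))
-72 - O(-20) = -72 - (-4 - 2*(-20) + 2*(-20)²) = -72 - (-4 + 40 + 2*400) = -72 - (-4 + 40 + 800) = -72 - 1*836 = -72 - 836 = -908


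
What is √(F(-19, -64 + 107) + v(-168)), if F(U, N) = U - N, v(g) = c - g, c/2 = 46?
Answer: 3*√22 ≈ 14.071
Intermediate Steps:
c = 92 (c = 2*46 = 92)
v(g) = 92 - g
√(F(-19, -64 + 107) + v(-168)) = √((-19 - (-64 + 107)) + (92 - 1*(-168))) = √((-19 - 1*43) + (92 + 168)) = √((-19 - 43) + 260) = √(-62 + 260) = √198 = 3*√22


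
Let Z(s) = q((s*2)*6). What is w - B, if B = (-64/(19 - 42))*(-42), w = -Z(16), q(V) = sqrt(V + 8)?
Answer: 2688/23 - 10*sqrt(2) ≈ 102.73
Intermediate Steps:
q(V) = sqrt(8 + V)
Z(s) = sqrt(8 + 12*s) (Z(s) = sqrt(8 + (s*2)*6) = sqrt(8 + (2*s)*6) = sqrt(8 + 12*s))
w = -10*sqrt(2) (w = -2*sqrt(2 + 3*16) = -2*sqrt(2 + 48) = -2*sqrt(50) = -2*5*sqrt(2) = -10*sqrt(2) ≈ -14.142)
B = -2688/23 (B = (-64/(-23))*(-42) = -1/23*(-64)*(-42) = (64/23)*(-42) = -2688/23 ≈ -116.87)
w - B = -10*sqrt(2) - 1*(-2688/23) = -10*sqrt(2) + 2688/23 = 2688/23 - 10*sqrt(2)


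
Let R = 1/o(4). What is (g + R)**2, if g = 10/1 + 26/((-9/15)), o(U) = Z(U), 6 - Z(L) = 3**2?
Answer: 10201/9 ≈ 1133.4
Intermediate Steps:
Z(L) = -3 (Z(L) = 6 - 1*3**2 = 6 - 1*9 = 6 - 9 = -3)
o(U) = -3
R = -1/3 (R = 1/(-3) = -1/3 ≈ -0.33333)
g = -100/3 (g = 10*1 + 26/((-9*1/15)) = 10 + 26/(-3/5) = 10 + 26*(-5/3) = 10 - 130/3 = -100/3 ≈ -33.333)
(g + R)**2 = (-100/3 - 1/3)**2 = (-101/3)**2 = 10201/9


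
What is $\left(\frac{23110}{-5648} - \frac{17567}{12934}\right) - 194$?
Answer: $- \frac{3642515541}{18262808} \approx -199.45$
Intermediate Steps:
$\left(\frac{23110}{-5648} - \frac{17567}{12934}\right) - 194 = \left(23110 \left(- \frac{1}{5648}\right) - \frac{17567}{12934}\right) - 194 = \left(- \frac{11555}{2824} - \frac{17567}{12934}\right) - 194 = - \frac{99530789}{18262808} - 194 = - \frac{3642515541}{18262808}$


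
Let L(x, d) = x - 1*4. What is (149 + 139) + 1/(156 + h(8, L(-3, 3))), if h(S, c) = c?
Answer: 42913/149 ≈ 288.01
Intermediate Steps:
L(x, d) = -4 + x (L(x, d) = x - 4 = -4 + x)
(149 + 139) + 1/(156 + h(8, L(-3, 3))) = (149 + 139) + 1/(156 + (-4 - 3)) = 288 + 1/(156 - 7) = 288 + 1/149 = 42913/149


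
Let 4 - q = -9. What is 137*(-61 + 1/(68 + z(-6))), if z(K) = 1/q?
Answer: -7394164/885 ≈ -8355.0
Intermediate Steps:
q = 13 (q = 4 - 1*(-9) = 4 + 9 = 13)
z(K) = 1/13
137*(-61 + 1/(68 + z(-6))) = 137*(-61 + 1/(68 + 1/13)) = 137*(-61 + 1/(885/13)) = 137*(-61 + 13/885) = 137*(-53972/885) = -7394164/885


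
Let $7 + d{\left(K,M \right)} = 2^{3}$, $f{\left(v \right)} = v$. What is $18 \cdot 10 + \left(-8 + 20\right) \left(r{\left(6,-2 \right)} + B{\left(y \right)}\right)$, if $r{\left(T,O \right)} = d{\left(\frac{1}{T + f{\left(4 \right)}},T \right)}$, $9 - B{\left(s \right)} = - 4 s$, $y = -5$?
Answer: $60$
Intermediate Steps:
$B{\left(s \right)} = 9 + 4 s$ ($B{\left(s \right)} = 9 - - 4 s = 9 + 4 s$)
$d{\left(K,M \right)} = 1$ ($d{\left(K,M \right)} = -7 + 2^{3} = -7 + 8 = 1$)
$r{\left(T,O \right)} = 1$
$18 \cdot 10 + \left(-8 + 20\right) \left(r{\left(6,-2 \right)} + B{\left(y \right)}\right) = 18 \cdot 10 + \left(-8 + 20\right) \left(1 + \left(9 + 4 \left(-5\right)\right)\right) = 180 + 12 \left(1 + \left(9 - 20\right)\right) = 180 + 12 \left(1 - 11\right) = 180 + 12 \left(-10\right) = 180 - 120 = 60$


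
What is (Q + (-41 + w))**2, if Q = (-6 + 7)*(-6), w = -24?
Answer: 5041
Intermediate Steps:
Q = -6 (Q = 1*(-6) = -6)
(Q + (-41 + w))**2 = (-6 + (-41 - 24))**2 = (-6 - 65)**2 = (-71)**2 = 5041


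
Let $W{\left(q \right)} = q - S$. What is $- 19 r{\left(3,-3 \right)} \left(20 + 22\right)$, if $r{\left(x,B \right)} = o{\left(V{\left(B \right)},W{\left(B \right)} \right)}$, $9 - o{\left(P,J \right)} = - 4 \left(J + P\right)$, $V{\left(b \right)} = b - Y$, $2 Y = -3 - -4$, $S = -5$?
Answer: $-2394$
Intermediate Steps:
$W{\left(q \right)} = 5 + q$ ($W{\left(q \right)} = q - -5 = q + 5 = 5 + q$)
$Y = \frac{1}{2}$ ($Y = \frac{-3 - -4}{2} = \frac{-3 + 4}{2} = \frac{1}{2} \cdot 1 = \frac{1}{2} \approx 0.5$)
$V{\left(b \right)} = - \frac{1}{2} + b$ ($V{\left(b \right)} = b - \frac{1}{2} = - \frac{1}{2} + b$)
$o{\left(P,J \right)} = 9 + 4 J + 4 P$ ($o{\left(P,J \right)} = 9 - - 4 \left(J + P\right) = 9 - \left(- 4 J - 4 P\right) = 9 + \left(4 J + 4 P\right) = 9 + 4 J + 4 P$)
$r{\left(x,B \right)} = 27 + 8 B$ ($r{\left(x,B \right)} = 9 + 4 \left(5 + B\right) + 4 \left(- \frac{1}{2} + B\right) = 9 + \left(20 + 4 B\right) + \left(-2 + 4 B\right) = 27 + 8 B$)
$- 19 r{\left(3,-3 \right)} \left(20 + 22\right) = - 19 \left(27 + 8 \left(-3\right)\right) \left(20 + 22\right) = - 19 \left(27 - 24\right) 42 = \left(-19\right) 3 \cdot 42 = \left(-57\right) 42 = -2394$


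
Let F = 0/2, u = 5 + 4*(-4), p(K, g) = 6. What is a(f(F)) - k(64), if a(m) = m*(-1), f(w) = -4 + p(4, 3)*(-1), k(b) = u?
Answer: 21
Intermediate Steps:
u = -11 (u = 5 - 16 = -11)
k(b) = -11
F = 0 (F = 0*(½) = 0)
f(w) = -10 (f(w) = -4 + 6*(-1) = -4 - 6 = -10)
a(m) = -m
a(f(F)) - k(64) = -1*(-10) - 1*(-11) = 10 + 11 = 21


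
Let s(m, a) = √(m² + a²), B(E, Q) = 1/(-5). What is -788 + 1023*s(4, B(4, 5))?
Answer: -788 + 1023*√401/5 ≈ 3309.1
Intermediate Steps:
B(E, Q) = -⅕
s(m, a) = √(a² + m²)
-788 + 1023*s(4, B(4, 5)) = -788 + 1023*√((-⅕)² + 4²) = -788 + 1023*√(1/25 + 16) = -788 + 1023*√(401/25) = -788 + 1023*(√401/5) = -788 + 1023*√401/5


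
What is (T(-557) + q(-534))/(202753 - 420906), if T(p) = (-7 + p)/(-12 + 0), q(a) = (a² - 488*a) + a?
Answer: -545261/218153 ≈ -2.4994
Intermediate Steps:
q(a) = a² - 487*a
T(p) = 7/12 - p/12 (T(p) = (-7 + p)/(-12) = (-7 + p)*(-1/12) = 7/12 - p/12)
(T(-557) + q(-534))/(202753 - 420906) = ((7/12 - 1/12*(-557)) - 534*(-487 - 534))/(202753 - 420906) = ((7/12 + 557/12) - 534*(-1021))/(-218153) = (47 + 545214)*(-1/218153) = 545261*(-1/218153) = -545261/218153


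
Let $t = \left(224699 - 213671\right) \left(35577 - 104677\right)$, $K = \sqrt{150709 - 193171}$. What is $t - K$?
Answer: $-762034800 - 3 i \sqrt{4718} \approx -7.6204 \cdot 10^{8} - 206.06 i$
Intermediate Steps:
$K = 3 i \sqrt{4718}$ ($K = \sqrt{-42462} = 3 i \sqrt{4718} \approx 206.06 i$)
$t = -762034800$ ($t = 11028 \left(-69100\right) = -762034800$)
$t - K = -762034800 - 3 i \sqrt{4718}$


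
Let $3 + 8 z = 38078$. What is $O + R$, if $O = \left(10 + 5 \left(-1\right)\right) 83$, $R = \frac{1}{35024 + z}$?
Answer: $\frac{132080813}{318267} \approx 415.0$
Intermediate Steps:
$z = \frac{38075}{8}$ ($z = - \frac{3}{8} + \frac{1}{8} \cdot 38078 = - \frac{3}{8} + \frac{19039}{4} = \frac{38075}{8} \approx 4759.4$)
$R = \frac{8}{318267}$ ($R = \frac{1}{35024 + \frac{38075}{8}} = \frac{1}{\frac{318267}{8}} = \frac{8}{318267} \approx 2.5136 \cdot 10^{-5}$)
$O = 415$ ($O = \left(10 - 5\right) 83 = 5 \cdot 83 = 415$)
$O + R = 415 + \frac{8}{318267} = \frac{132080813}{318267}$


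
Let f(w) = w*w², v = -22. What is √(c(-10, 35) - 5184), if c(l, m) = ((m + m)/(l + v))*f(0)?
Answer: 72*I ≈ 72.0*I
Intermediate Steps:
f(w) = w³
c(l, m) = 0 (c(l, m) = ((m + m)/(l - 22))*0³ = ((2*m)/(-22 + l))*0 = (2*m/(-22 + l))*0 = 0)
√(c(-10, 35) - 5184) = √(0 - 5184) = √(-5184) = 72*I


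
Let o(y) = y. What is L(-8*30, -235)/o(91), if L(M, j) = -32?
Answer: -32/91 ≈ -0.35165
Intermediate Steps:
L(-8*30, -235)/o(91) = -32/91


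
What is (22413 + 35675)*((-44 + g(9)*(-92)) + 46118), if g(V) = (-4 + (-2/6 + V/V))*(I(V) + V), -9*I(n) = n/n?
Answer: 76536632624/27 ≈ 2.8347e+9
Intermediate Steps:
I(n) = -⅑ (I(n) = -n/(9*n) = -⅑*1 = -⅑)
g(V) = 10/27 - 10*V/3 (g(V) = (-4 + (-2/6 + V/V))*(-⅑ + V) = (-4 + (-2*⅙ + 1))*(-⅑ + V) = (-4 + (-⅓ + 1))*(-⅑ + V) = (-4 + ⅔)*(-⅑ + V) = -10*(-⅑ + V)/3 = 10/27 - 10*V/3)
(22413 + 35675)*((-44 + g(9)*(-92)) + 46118) = (22413 + 35675)*((-44 + (10/27 - 10/3*9)*(-92)) + 46118) = 58088*((-44 + (10/27 - 30)*(-92)) + 46118) = 58088*((-44 - 800/27*(-92)) + 46118) = 58088*((-44 + 73600/27) + 46118) = 58088*(72412/27 + 46118) = 58088*(1317598/27) = 76536632624/27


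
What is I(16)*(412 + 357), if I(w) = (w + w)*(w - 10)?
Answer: 147648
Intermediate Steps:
I(w) = 2*w*(-10 + w) (I(w) = (2*w)*(-10 + w) = 2*w*(-10 + w))
I(16)*(412 + 357) = (2*16*(-10 + 16))*(412 + 357) = (2*16*6)*769 = 192*769 = 147648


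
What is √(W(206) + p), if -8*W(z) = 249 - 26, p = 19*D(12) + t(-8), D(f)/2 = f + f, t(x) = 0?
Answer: √14146/4 ≈ 29.734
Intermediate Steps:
D(f) = 4*f (D(f) = 2*(f + f) = 2*(2*f) = 4*f)
p = 912 (p = 19*(4*12) + 0 = 19*48 + 0 = 912 + 0 = 912)
W(z) = -223/8 (W(z) = -(249 - 26)/8 = -⅛*223 = -223/8)
√(W(206) + p) = √(-223/8 + 912) = √(7073/8) = √14146/4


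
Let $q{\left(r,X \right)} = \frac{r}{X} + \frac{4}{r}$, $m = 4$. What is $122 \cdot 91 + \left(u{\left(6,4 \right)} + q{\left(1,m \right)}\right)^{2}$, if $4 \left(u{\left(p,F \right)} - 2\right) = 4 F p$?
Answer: $\frac{192273}{16} \approx 12017.0$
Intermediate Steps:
$u{\left(p,F \right)} = 2 + F p$ ($u{\left(p,F \right)} = 2 + \frac{4 F p}{4} = 2 + F p$)
$q{\left(r,X \right)} = \frac{4}{r} + \frac{r}{X}$
$122 \cdot 91 + \left(u{\left(6,4 \right)} + q{\left(1,m \right)}\right)^{2} = 122 \cdot 91 + \left(\left(2 + 4 \cdot 6\right) + \left(\frac{4}{1} + 1 \cdot \frac{1}{4}\right)\right)^{2} = 11102 + \left(\left(2 + 24\right) + \left(4 \cdot 1 + 1 \cdot \frac{1}{4}\right)\right)^{2} = 11102 + \left(26 + \left(4 + \frac{1}{4}\right)\right)^{2} = 11102 + \left(26 + \frac{17}{4}\right)^{2} = 11102 + \left(\frac{121}{4}\right)^{2} = 11102 + \frac{14641}{16} = \frac{192273}{16}$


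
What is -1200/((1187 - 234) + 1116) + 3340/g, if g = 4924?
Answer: 250415/2546939 ≈ 0.098320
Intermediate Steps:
-1200/((1187 - 234) + 1116) + 3340/g = -1200/((1187 - 234) + 1116) + 3340/4924 = -1200/(953 + 1116) + 3340*(1/4924) = -1200/2069 + 835/1231 = 250415/2546939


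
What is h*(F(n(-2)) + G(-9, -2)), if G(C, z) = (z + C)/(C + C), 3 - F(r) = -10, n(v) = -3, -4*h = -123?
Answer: 10045/24 ≈ 418.54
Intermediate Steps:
h = 123/4 (h = -¼*(-123) = 123/4 ≈ 30.750)
F(r) = 13 (F(r) = 3 - 1*(-10) = 3 + 10 = 13)
G(C, z) = (C + z)/(2*C) (G(C, z) = (C + z)/((2*C)) = (C + z)*(1/(2*C)) = (C + z)/(2*C))
h*(F(n(-2)) + G(-9, -2)) = 123*(13 + (½)*(-9 - 2)/(-9))/4 = 123*(13 + (½)*(-⅑)*(-11))/4 = 123*(13 + 11/18)/4 = (123/4)*(245/18) = 10045/24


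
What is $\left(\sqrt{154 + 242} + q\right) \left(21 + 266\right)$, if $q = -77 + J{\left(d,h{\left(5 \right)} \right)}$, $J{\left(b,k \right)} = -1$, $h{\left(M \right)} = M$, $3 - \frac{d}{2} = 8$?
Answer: $-22386 + 1722 \sqrt{11} \approx -16675.0$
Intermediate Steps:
$d = -10$ ($d = 6 - 16 = -10$)
$q = -78$ ($q = -77 - 1 = -78$)
$\left(\sqrt{154 + 242} + q\right) \left(21 + 266\right) = \left(\sqrt{154 + 242} - 78\right) \left(21 + 266\right) = \left(\sqrt{396} - 78\right) 287 = \left(6 \sqrt{11} - 78\right) 287 = \left(-78 + 6 \sqrt{11}\right) 287 = -22386 + 1722 \sqrt{11}$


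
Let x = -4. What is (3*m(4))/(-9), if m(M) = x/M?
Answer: ⅓ ≈ 0.33333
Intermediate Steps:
m(M) = -4/M
(3*m(4))/(-9) = (3*(-4/4))/(-9) = (3*(-4*¼))*(-⅑) = (3*(-1))*(-⅑) = -3*(-⅑) = ⅓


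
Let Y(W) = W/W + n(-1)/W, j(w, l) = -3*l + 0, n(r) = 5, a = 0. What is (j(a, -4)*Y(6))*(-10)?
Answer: -220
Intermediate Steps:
j(w, l) = -3*l
Y(W) = 1 + 5/W (Y(W) = W/W + 5/W = 1 + 5/W)
(j(a, -4)*Y(6))*(-10) = ((-3*(-4))*((5 + 6)/6))*(-10) = (12*((1/6)*11))*(-10) = (12*(11/6))*(-10) = 22*(-10) = -220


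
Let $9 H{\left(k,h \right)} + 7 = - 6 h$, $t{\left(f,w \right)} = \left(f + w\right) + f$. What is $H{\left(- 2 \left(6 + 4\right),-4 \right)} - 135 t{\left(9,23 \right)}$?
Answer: $- \frac{49798}{9} \approx -5533.1$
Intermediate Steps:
$t{\left(f,w \right)} = w + 2 f$
$H{\left(k,h \right)} = - \frac{7}{9} - \frac{2 h}{3}$ ($H{\left(k,h \right)} = - \frac{7}{9} + \frac{\left(-6\right) h}{9} = - \frac{7}{9} - \frac{2 h}{3}$)
$H{\left(- 2 \left(6 + 4\right),-4 \right)} - 135 t{\left(9,23 \right)} = \left(- \frac{7}{9} - - \frac{8}{3}\right) - 135 \left(23 + 2 \cdot 9\right) = \left(- \frac{7}{9} + \frac{8}{3}\right) - 135 \left(23 + 18\right) = \frac{17}{9} - 5535 = - \frac{49798}{9}$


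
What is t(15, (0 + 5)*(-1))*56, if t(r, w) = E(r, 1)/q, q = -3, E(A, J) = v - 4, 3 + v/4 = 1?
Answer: 224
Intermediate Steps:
v = -8 (v = -12 + 4*1 = -12 + 4 = -8)
E(A, J) = -12 (E(A, J) = -8 - 4 = -12)
t(r, w) = 4 (t(r, w) = -12/(-3) = -12*(-⅓) = 4)
t(15, (0 + 5)*(-1))*56 = 4*56 = 224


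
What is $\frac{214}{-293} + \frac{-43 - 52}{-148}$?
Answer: $- \frac{3837}{43364} \approx -0.088484$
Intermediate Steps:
$\frac{214}{-293} + \frac{-43 - 52}{-148} = 214 \left(- \frac{1}{293}\right) - - \frac{95}{148} = - \frac{214}{293} + \frac{95}{148} = - \frac{3837}{43364}$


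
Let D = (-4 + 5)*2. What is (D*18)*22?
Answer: 792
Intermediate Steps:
D = 2 (D = 1*2 = 2)
(D*18)*22 = (2*18)*22 = 36*22 = 792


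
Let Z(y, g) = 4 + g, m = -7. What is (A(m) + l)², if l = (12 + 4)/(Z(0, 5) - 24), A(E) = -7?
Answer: 14641/225 ≈ 65.071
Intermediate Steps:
l = -16/15 (l = (12 + 4)/((4 + 5) - 24) = 16/(9 - 24) = 16/(-15) = 16*(-1/15) = -16/15 ≈ -1.0667)
(A(m) + l)² = (-7 - 16/15)² = (-121/15)² = 14641/225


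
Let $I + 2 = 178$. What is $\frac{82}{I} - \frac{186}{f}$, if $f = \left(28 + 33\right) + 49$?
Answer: $- \frac{49}{40} \approx -1.225$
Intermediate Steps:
$I = 176$ ($I = -2 + 178 = 176$)
$f = 110$ ($f = 61 + 49 = 110$)
$\frac{82}{I} - \frac{186}{f} = \frac{82}{176} - \frac{186}{110} = 82 \cdot \frac{1}{176} - \frac{93}{55} = \frac{41}{88} - \frac{93}{55} = - \frac{49}{40}$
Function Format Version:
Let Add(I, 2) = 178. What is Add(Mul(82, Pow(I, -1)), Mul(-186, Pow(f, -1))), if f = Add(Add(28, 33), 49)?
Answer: Rational(-49, 40) ≈ -1.2250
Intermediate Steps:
I = 176 (I = Add(-2, 178) = 176)
f = 110 (f = Add(61, 49) = 110)
Add(Mul(82, Pow(I, -1)), Mul(-186, Pow(f, -1))) = Add(Mul(82, Pow(176, -1)), Mul(-186, Pow(110, -1))) = Add(Mul(82, Rational(1, 176)), Mul(-186, Rational(1, 110))) = Add(Rational(41, 88), Rational(-93, 55)) = Rational(-49, 40)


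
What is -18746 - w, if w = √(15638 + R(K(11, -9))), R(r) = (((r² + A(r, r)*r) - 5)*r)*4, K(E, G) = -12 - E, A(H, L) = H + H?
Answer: -18746 - 3*I*√14434 ≈ -18746.0 - 360.42*I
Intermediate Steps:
A(H, L) = 2*H
R(r) = 4*r*(-5 + 3*r²) (R(r) = (((r² + (2*r)*r) - 5)*r)*4 = (((r² + 2*r²) - 5)*r)*4 = ((3*r² - 5)*r)*4 = ((-5 + 3*r²)*r)*4 = (r*(-5 + 3*r²))*4 = 4*r*(-5 + 3*r²))
w = 3*I*√14434 (w = √(15638 + (-20*(-12 - 1*11) + 12*(-12 - 1*11)³)) = √(15638 + (-20*(-12 - 11) + 12*(-12 - 11)³)) = √(15638 + (-20*(-23) + 12*(-23)³)) = √(15638 + (460 + 12*(-12167))) = √(15638 + (460 - 146004)) = √(15638 - 145544) = √(-129906) = 3*I*√14434 ≈ 360.42*I)
-18746 - w = -18746 - 3*I*√14434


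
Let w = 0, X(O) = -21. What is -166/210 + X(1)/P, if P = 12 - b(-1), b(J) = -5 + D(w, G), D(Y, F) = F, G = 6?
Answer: -3118/1155 ≈ -2.6996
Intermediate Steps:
b(J) = 1 (b(J) = -5 + 6 = 1)
P = 11 (P = 12 - 1*1 = 12 - 1 = 11)
-166/210 + X(1)/P = -166/210 - 21/11 = -166*1/210 - 21*1/11 = -83/105 - 21/11 = -3118/1155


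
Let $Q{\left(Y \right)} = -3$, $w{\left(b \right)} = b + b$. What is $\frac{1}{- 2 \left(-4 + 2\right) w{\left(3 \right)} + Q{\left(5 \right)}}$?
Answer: $\frac{1}{21} \approx 0.047619$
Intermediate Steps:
$w{\left(b \right)} = 2 b$
$\frac{1}{- 2 \left(-4 + 2\right) w{\left(3 \right)} + Q{\left(5 \right)}} = \frac{1}{- 2 \left(-4 + 2\right) 2 \cdot 3 - 3} = \frac{1}{\left(-2\right) \left(-2\right) 6 - 3} = \frac{1}{4 \cdot 6 - 3} = \frac{1}{24 - 3} = \frac{1}{21}$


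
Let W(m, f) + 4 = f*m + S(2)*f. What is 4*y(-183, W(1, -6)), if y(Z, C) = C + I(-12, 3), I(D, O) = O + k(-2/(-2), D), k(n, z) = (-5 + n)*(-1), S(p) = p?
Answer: -60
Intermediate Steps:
k(n, z) = 5 - n
I(D, O) = 4 + O (I(D, O) = O + (5 - (-2)/(-2)) = O + (5 - (-2)*(-1)/2) = O + (5 - 1*1) = O + (5 - 1) = O + 4 = 4 + O)
W(m, f) = -4 + 2*f + f*m (W(m, f) = -4 + (f*m + 2*f) = -4 + (2*f + f*m) = -4 + 2*f + f*m)
y(Z, C) = 7 + C (y(Z, C) = C + (4 + 3) = C + 7 = 7 + C)
4*y(-183, W(1, -6)) = 4*(7 + (-4 + 2*(-6) - 6*1)) = 4*(7 + (-4 - 12 - 6)) = 4*(7 - 22) = 4*(-15) = -60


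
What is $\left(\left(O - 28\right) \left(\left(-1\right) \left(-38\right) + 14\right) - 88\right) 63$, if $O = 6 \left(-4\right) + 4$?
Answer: $-162792$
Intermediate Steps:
$O = -20$ ($O = -24 + 4 = -20$)
$\left(\left(O - 28\right) \left(\left(-1\right) \left(-38\right) + 14\right) - 88\right) 63 = \left(\left(-20 - 28\right) \left(\left(-1\right) \left(-38\right) + 14\right) - 88\right) 63 = \left(- 48 \left(38 + 14\right) - 88\right) 63 = \left(\left(-48\right) 52 - 88\right) 63 = \left(-2496 - 88\right) 63 = \left(-2584\right) 63 = -162792$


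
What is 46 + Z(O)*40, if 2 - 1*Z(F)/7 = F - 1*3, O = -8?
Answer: 3686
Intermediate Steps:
Z(F) = 35 - 7*F (Z(F) = 14 - 7*(F - 1*3) = 14 - 7*(F - 3) = 14 - 7*(-3 + F) = 14 + (21 - 7*F) = 35 - 7*F)
46 + Z(O)*40 = 46 + (35 - 7*(-8))*40 = 46 + (35 + 56)*40 = 46 + 91*40 = 46 + 3640 = 3686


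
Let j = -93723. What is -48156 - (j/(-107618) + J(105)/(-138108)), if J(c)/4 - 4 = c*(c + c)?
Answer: -25562199551095/530818098 ≈ -48156.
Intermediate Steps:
J(c) = 16 + 8*c² (J(c) = 16 + 4*(c*(c + c)) = 16 + 4*(c*(2*c)) = 16 + 4*(2*c²) = 16 + 8*c²)
-48156 - (j/(-107618) + J(105)/(-138108)) = -48156 - (-93723/(-107618) + (16 + 8*105²)/(-138108)) = -48156 - (-93723*(-1/107618) + (16 + 8*11025)*(-1/138108)) = -48156 - (13389/15374 + (16 + 88200)*(-1/138108)) = -48156 - (13389/15374 + 88216*(-1/138108)) = -48156 - (13389/15374 - 22054/34527) = -48156 - 1*123223807/530818098 = -48156 - 123223807/530818098 = -25562199551095/530818098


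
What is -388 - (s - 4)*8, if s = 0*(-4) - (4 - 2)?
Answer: -340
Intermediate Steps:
s = -2 (s = 0 - 1*2 = 0 - 2 = -2)
-388 - (s - 4)*8 = -388 - (-2 - 4)*8 = -388 - (-6)*8 = -388 - 1*(-48) = -388 + 48 = -340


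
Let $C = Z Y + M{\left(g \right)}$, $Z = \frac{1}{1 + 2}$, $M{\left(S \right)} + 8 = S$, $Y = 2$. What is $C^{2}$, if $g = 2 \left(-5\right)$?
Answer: $\frac{2704}{9} \approx 300.44$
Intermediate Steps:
$g = -10$
$M{\left(S \right)} = -8 + S$
$Z = \frac{1}{3} \approx 0.33333$
$C = - \frac{52}{3}$ ($C = \frac{1}{3} \cdot 2 - 18 = \frac{2}{3} - 18 = - \frac{52}{3} \approx -17.333$)
$C^{2} = \left(- \frac{52}{3}\right)^{2} = \frac{2704}{9}$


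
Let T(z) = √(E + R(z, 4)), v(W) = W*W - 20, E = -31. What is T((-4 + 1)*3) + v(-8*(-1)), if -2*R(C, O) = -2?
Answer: 44 + I*√30 ≈ 44.0 + 5.4772*I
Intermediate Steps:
R(C, O) = 1 (R(C, O) = -½*(-2) = 1)
v(W) = -20 + W² (v(W) = W² - 20 = -20 + W²)
T(z) = I*√30 (T(z) = √(-31 + 1) = √(-30) = I*√30)
T((-4 + 1)*3) + v(-8*(-1)) = I*√30 + (-20 + (-8*(-1))²) = I*√30 + (-20 + 8²) = I*√30 + (-20 + 64) = I*√30 + 44 = 44 + I*√30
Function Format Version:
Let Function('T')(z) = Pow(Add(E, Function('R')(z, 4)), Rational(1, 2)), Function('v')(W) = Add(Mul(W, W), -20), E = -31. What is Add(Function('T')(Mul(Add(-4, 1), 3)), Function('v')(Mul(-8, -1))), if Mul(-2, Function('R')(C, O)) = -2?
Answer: Add(44, Mul(I, Pow(30, Rational(1, 2)))) ≈ Add(44.000, Mul(5.4772, I))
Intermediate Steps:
Function('R')(C, O) = 1 (Function('R')(C, O) = Mul(Rational(-1, 2), -2) = 1)
Function('v')(W) = Add(-20, Pow(W, 2)) (Function('v')(W) = Add(Pow(W, 2), -20) = Add(-20, Pow(W, 2)))
Function('T')(z) = Mul(I, Pow(30, Rational(1, 2))) (Function('T')(z) = Pow(Add(-31, 1), Rational(1, 2)) = Pow(-30, Rational(1, 2)) = Mul(I, Pow(30, Rational(1, 2))))
Add(Function('T')(Mul(Add(-4, 1), 3)), Function('v')(Mul(-8, -1))) = Add(Mul(I, Pow(30, Rational(1, 2))), Add(-20, Pow(Mul(-8, -1), 2))) = Add(Mul(I, Pow(30, Rational(1, 2))), Add(-20, Pow(8, 2))) = Add(Mul(I, Pow(30, Rational(1, 2))), Add(-20, 64)) = Add(Mul(I, Pow(30, Rational(1, 2))), 44) = Add(44, Mul(I, Pow(30, Rational(1, 2))))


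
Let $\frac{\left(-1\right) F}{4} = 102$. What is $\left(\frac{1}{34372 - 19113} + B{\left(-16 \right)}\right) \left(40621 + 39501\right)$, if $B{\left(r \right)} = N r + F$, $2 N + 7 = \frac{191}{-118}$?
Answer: $- \frac{414517246766}{15259} \approx -2.7165 \cdot 10^{7}$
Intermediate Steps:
$N = - \frac{1017}{236}$ ($N = - \frac{7}{2} + \frac{191 \frac{1}{-118}}{2} = - \frac{7}{2} + \frac{191 \left(- \frac{1}{118}\right)}{2} = - \frac{7}{2} + \frac{1}{2} \left(- \frac{191}{118}\right) = - \frac{7}{2} - \frac{191}{236} = - \frac{1017}{236} \approx -4.3093$)
$F = -408$ ($F = \left(-4\right) 102 = -408$)
$B{\left(r \right)} = -408 - \frac{1017 r}{236}$ ($B{\left(r \right)} = - \frac{1017 r}{236} - 408 = -408 - \frac{1017 r}{236}$)
$\left(\frac{1}{34372 - 19113} + B{\left(-16 \right)}\right) \left(40621 + 39501\right) = \left(\frac{1}{34372 - 19113} - \frac{20004}{59}\right) \left(40621 + 39501\right) = \left(\frac{1}{15259} + \left(-408 + \frac{4068}{59}\right)\right) 80122 = \left(\frac{1}{15259} - \frac{20004}{59}\right) 80122 = \left(- \frac{305240977}{900281}\right) 80122 = - \frac{414517246766}{15259}$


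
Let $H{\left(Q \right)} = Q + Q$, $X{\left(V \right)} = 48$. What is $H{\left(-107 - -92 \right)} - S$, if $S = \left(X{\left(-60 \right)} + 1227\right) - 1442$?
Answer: $137$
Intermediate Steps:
$S = -167$ ($S = \left(48 + 1227\right) - 1442 = 1275 - 1442 = -167$)
$H{\left(Q \right)} = 2 Q$
$H{\left(-107 - -92 \right)} - S = 2 \left(-107 - -92\right) - -167 = 2 \left(-107 + 92\right) + 167 = 2 \left(-15\right) + 167 = -30 + 167 = 137$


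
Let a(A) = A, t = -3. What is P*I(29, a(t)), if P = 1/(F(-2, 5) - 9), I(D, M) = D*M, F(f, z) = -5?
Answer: 87/14 ≈ 6.2143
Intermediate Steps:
P = -1/14 (P = 1/(-5 - 9) = 1/(-14) = -1/14 ≈ -0.071429)
P*I(29, a(t)) = -29*(-3)/14 = -1/14*(-87) = 87/14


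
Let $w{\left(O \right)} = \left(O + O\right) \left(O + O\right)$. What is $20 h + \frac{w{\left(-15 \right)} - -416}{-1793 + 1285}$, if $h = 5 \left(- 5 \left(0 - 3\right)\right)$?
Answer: $\frac{190171}{127} \approx 1497.4$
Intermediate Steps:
$w{\left(O \right)} = 4 O^{2}$ ($w{\left(O \right)} = 2 O 2 O = 4 O^{2}$)
$h = 75$ ($h = 5 \left(\left(-5\right) \left(-3\right)\right) = 5 \cdot 15 = 75$)
$20 h + \frac{w{\left(-15 \right)} - -416}{-1793 + 1285} = 20 \cdot 75 + \frac{4 \left(-15\right)^{2} - -416}{-1793 + 1285} = 1500 + \frac{4 \cdot 225 + \left(-185 + 601\right)}{-508} = 1500 + \left(900 + 416\right) \left(- \frac{1}{508}\right) = 1500 + 1316 \left(- \frac{1}{508}\right) = 1500 - \frac{329}{127} = \frac{190171}{127}$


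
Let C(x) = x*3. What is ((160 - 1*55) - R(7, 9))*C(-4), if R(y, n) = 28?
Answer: -924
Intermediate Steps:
C(x) = 3*x
((160 - 1*55) - R(7, 9))*C(-4) = ((160 - 1*55) - 1*28)*(3*(-4)) = ((160 - 55) - 28)*(-12) = (105 - 28)*(-12) = 77*(-12) = -924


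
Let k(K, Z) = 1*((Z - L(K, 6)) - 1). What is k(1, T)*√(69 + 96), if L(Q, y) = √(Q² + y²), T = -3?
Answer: √165*(-4 - √37) ≈ -129.52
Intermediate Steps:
k(K, Z) = -1 + Z - √(36 + K²) (k(K, Z) = 1*((Z - √(K² + 6²)) - 1) = 1*((Z - √(K² + 36)) - 1) = 1*((Z - √(36 + K²)) - 1) = 1*(-1 + Z - √(36 + K²)) = -1 + Z - √(36 + K²))
k(1, T)*√(69 + 96) = (-1 - 3 - √(36 + 1²))*√(69 + 96) = (-1 - 3 - √(36 + 1))*√165 = (-1 - 3 - √37)*√165 = (-4 - √37)*√165 = √165*(-4 - √37)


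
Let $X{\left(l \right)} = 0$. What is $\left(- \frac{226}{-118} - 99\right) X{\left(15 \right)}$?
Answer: $0$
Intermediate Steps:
$\left(- \frac{226}{-118} - 99\right) X{\left(15 \right)} = \left(- \frac{226}{-118} - 99\right) 0 = \left(\left(-226\right) \left(- \frac{1}{118}\right) - 99\right) 0 = \left(\frac{113}{59} - 99\right) 0 = \left(- \frac{5728}{59}\right) 0 = 0$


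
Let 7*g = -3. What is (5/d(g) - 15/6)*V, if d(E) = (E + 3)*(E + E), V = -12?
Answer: 515/9 ≈ 57.222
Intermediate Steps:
g = -3/7 (g = (1/7)*(-3) = -3/7 ≈ -0.42857)
d(E) = 2*E*(3 + E) (d(E) = (3 + E)*(2*E) = 2*E*(3 + E))
(5/d(g) - 15/6)*V = (5/((2*(-3/7)*(3 - 3/7))) - 15/6)*(-12) = (5/((2*(-3/7)*(18/7))) - 15*1/6)*(-12) = (5/(-108/49) - 5/2)*(-12) = (5*(-49/108) - 5/2)*(-12) = (-245/108 - 5/2)*(-12) = -515/108*(-12) = 515/9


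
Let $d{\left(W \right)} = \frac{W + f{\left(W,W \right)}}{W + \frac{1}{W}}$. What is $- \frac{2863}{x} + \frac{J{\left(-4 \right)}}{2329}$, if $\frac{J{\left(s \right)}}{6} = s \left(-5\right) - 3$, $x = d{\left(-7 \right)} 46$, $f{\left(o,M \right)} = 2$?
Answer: $- \frac{280027}{3151} \approx -88.869$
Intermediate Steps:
$d{\left(W \right)} = \frac{2 + W}{W + \frac{1}{W}}$ ($d{\left(W \right)} = \frac{W + 2}{W + \frac{1}{W}} = \frac{2 + W}{W + \frac{1}{W}}$)
$x = \frac{161}{5}$ ($x = - \frac{7 \left(2 - 7\right)}{1 + \left(-7\right)^{2}} \cdot 46 = \left(-7\right) \frac{1}{1 + 49} \left(-5\right) 46 = \left(-7\right) \frac{1}{50} \left(-5\right) 46 = \frac{7}{10} \cdot 46 = \frac{161}{5} \approx 32.2$)
$J{\left(s \right)} = -18 - 30 s$ ($J{\left(s \right)} = 6 \left(s \left(-5\right) - 3\right) = 6 \left(- 5 s - 3\right) = 6 \left(-3 - 5 s\right) = -18 - 30 s$)
$- \frac{2863}{x} + \frac{J{\left(-4 \right)}}{2329} = - \frac{2863}{\frac{161}{5}} + \frac{-18 - -120}{2329} = \left(-2863\right) \frac{5}{161} + \left(-18 + 120\right) \frac{1}{2329} = - \frac{2045}{23} + 102 \cdot \frac{1}{2329} = - \frac{2045}{23} + \frac{6}{137} = - \frac{280027}{3151}$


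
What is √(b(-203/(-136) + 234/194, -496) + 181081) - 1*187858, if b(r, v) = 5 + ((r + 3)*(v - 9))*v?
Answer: -187858 + 2*√1093478821574/1649 ≈ -1.8659e+5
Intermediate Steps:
b(r, v) = 5 + v*(-9 + v)*(3 + r) (b(r, v) = 5 + ((3 + r)*(-9 + v))*v = 5 + ((-9 + v)*(3 + r))*v = 5 + v*(-9 + v)*(3 + r))
√(b(-203/(-136) + 234/194, -496) + 181081) - 1*187858 = √((5 - 27*(-496) + 3*(-496)² + (-203/(-136) + 234/194)*(-496)² - 9*(-203/(-136) + 234/194)*(-496)) + 181081) - 1*187858 = √((5 + 13392 + 3*246016 + (-203*(-1/136) + 234*(1/194))*246016 - 9*(-203*(-1/136) + 234*(1/194))*(-496)) + 181081) - 187858 = √((5 + 13392 + 738048 + (203/136 + 117/97)*246016 - 9*(203/136 + 117/97)*(-496)) + 181081) - 187858 = √((5 + 13392 + 738048 + (35603/13192)*246016 - 9*35603/13192*(-496)) + 181081) - 187858 = √((5 + 13392 + 738048 + 1094863456/1649 + 19866474/1649) + 181081) - 187858 = √(2353862735/1649 + 181081) - 187858 = √(2652465304/1649) - 187858 = 2*√1093478821574/1649 - 187858 = -187858 + 2*√1093478821574/1649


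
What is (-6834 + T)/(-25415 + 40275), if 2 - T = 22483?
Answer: -5863/2972 ≈ -1.9727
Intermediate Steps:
T = -22481 (T = 2 - 1*22483 = 2 - 22483 = -22481)
(-6834 + T)/(-25415 + 40275) = (-6834 - 22481)/(-25415 + 40275) = -29315/14860 = -29315*1/14860 = -5863/2972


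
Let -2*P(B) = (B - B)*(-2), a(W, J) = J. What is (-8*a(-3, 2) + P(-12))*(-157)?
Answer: 2512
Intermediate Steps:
P(B) = 0 (P(B) = -(B - B)*(-2)/2 = -0*(-2) = -1/2*0 = 0)
(-8*a(-3, 2) + P(-12))*(-157) = (-8*2 + 0)*(-157) = (-16 + 0)*(-157) = -16*(-157) = 2512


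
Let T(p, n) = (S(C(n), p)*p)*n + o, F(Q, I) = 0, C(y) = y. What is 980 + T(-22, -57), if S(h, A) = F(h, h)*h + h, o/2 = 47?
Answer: -70404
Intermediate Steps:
o = 94 (o = 2*47 = 94)
S(h, A) = h (S(h, A) = 0*h + h = 0 + h = h)
T(p, n) = 94 + p*n**2 (T(p, n) = (n*p)*n + 94 = p*n**2 + 94 = 94 + p*n**2)
980 + T(-22, -57) = 980 + (94 - 22*(-57)**2) = 980 + (94 - 22*3249) = 980 + (94 - 71478) = 980 - 71384 = -70404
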